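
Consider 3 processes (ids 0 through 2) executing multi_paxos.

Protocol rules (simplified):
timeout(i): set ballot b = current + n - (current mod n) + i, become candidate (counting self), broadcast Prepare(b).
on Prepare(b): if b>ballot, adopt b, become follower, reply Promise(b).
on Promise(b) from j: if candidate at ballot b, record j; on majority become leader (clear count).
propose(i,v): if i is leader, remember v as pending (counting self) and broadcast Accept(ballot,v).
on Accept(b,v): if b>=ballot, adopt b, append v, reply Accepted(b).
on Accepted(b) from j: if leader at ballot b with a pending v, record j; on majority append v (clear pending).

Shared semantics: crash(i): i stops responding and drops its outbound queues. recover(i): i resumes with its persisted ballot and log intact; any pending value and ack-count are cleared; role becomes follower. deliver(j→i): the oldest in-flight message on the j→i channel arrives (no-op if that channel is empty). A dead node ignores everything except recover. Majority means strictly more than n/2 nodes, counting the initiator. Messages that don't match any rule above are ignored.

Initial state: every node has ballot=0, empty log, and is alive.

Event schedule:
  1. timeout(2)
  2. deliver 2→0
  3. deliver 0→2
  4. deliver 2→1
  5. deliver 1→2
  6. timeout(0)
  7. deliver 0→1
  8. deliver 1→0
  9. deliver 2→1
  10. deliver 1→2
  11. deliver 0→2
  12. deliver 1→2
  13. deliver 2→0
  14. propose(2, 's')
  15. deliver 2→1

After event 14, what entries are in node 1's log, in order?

empty

after 1 — timeout(2): n2:cand/b5/[-]
after 2 — deliver 2→0: n0:foll/b5/[-]
after 3 — deliver 0→2: n2:lead/b5/[-]
after 4 — deliver 2→1: n1:foll/b5/[-]
after 5 — deliver 1→2: ·
after 6 — timeout(0): n0:cand/b6/[-]
after 7 — deliver 0→1: n1:foll/b6/[-]
after 8 — deliver 1→0: n0:lead/b6/[-]
after 9 — deliver 2→1: ·
after 10 — deliver 1→2: ·
after 11 — deliver 0→2: n2:foll/b6/[-]
after 12 — deliver 1→2: ·
after 13 — deliver 2→0: ·
after 14 — propose(2,'s'): ·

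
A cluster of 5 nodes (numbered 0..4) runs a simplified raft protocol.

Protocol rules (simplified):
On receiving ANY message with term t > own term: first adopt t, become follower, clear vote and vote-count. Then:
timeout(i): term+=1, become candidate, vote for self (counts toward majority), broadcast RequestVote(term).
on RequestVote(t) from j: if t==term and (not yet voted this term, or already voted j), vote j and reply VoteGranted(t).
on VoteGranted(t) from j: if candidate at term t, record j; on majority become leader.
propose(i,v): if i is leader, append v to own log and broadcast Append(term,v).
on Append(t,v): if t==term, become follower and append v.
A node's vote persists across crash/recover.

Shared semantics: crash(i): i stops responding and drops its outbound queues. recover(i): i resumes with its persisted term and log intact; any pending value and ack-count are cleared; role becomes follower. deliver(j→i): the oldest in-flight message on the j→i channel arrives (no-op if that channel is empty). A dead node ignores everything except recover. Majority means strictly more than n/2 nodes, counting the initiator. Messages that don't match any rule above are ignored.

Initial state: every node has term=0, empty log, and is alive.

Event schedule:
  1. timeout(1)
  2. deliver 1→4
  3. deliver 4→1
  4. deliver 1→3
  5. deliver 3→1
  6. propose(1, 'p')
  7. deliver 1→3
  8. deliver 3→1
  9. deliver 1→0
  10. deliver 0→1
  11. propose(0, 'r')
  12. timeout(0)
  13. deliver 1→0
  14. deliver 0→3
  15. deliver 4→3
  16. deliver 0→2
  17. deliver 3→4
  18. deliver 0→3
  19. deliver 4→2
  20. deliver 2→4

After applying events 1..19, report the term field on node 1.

1

1. timeout(1):  <1:cand t1 ->
2. deliver 1→4:  <4:foll t1 ->
3. deliver 4→1:  nop
4. deliver 1→3:  <3:foll t1 ->
5. deliver 3→1:  <1:lead t1 ->
6. propose(1,'p'):  <1:lead t1 p>
7. deliver 1→3:  <3:foll t1 p>
8. deliver 3→1:  nop
9. deliver 1→0:  <0:foll t1 ->
10. deliver 0→1:  nop
11. propose(0,'r'):  nop
12. timeout(0):  <0:cand t2 ->
13. deliver 1→0:  nop
14. deliver 0→3:  <3:foll t2 p>
15. deliver 4→3:  nop
16. deliver 0→2:  <2:foll t2 ->
17. deliver 3→4:  nop
18. deliver 0→3:  nop
19. deliver 4→2:  nop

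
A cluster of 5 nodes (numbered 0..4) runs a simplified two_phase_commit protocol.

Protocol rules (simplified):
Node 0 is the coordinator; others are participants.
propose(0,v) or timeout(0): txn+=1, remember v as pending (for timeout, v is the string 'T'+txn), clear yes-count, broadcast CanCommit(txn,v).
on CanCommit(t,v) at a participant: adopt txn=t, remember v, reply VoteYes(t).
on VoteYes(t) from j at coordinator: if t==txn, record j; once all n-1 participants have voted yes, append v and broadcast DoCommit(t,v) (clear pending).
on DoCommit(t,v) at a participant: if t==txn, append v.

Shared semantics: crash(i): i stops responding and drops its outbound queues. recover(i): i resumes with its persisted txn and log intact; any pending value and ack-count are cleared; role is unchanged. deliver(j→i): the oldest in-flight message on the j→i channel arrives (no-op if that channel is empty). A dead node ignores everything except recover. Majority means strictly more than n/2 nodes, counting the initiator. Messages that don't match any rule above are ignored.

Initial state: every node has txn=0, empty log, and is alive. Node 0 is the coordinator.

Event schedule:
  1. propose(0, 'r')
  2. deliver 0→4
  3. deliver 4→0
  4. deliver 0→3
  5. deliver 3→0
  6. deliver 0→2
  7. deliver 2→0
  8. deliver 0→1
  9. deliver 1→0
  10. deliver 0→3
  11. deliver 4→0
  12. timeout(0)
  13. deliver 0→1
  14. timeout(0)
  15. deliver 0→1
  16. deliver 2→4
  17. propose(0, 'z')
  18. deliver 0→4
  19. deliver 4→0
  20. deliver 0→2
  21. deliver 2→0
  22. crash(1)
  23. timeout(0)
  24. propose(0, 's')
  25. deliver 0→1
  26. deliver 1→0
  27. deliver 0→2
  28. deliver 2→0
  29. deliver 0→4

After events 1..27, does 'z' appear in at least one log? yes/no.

no

1. propose(0,'r'):  <0:coor t1 ->
2. deliver 0→4:  <4:part t1 ->
3. deliver 4→0:  nop
4. deliver 0→3:  <3:part t1 ->
5. deliver 3→0:  nop
6. deliver 0→2:  <2:part t1 ->
7. deliver 2→0:  nop
8. deliver 0→1:  <1:part t1 ->
9. deliver 1→0:  <0:coor t1 r>
10. deliver 0→3:  <3:part t1 r>
11. deliver 4→0:  nop
12. timeout(0):  <0:coor t2 r>
13. deliver 0→1:  <1:part t1 r>
14. timeout(0):  <0:coor t3 r>
15. deliver 0→1:  <1:part t2 r>
16. deliver 2→4:  nop
17. propose(0,'z'):  <0:coor t4 r>
18. deliver 0→4:  <4:part t1 r>
19. deliver 4→0:  nop
20. deliver 0→2:  <2:part t1 r>
21. deliver 2→0:  nop
22. crash(1):  <1:✗part t2 r>
23. timeout(0):  <0:coor t5 r>
24. propose(0,'s'):  <0:coor t6 r>
25. deliver 0→1:  nop
26. deliver 1→0:  nop
27. deliver 0→2:  <2:part t2 r>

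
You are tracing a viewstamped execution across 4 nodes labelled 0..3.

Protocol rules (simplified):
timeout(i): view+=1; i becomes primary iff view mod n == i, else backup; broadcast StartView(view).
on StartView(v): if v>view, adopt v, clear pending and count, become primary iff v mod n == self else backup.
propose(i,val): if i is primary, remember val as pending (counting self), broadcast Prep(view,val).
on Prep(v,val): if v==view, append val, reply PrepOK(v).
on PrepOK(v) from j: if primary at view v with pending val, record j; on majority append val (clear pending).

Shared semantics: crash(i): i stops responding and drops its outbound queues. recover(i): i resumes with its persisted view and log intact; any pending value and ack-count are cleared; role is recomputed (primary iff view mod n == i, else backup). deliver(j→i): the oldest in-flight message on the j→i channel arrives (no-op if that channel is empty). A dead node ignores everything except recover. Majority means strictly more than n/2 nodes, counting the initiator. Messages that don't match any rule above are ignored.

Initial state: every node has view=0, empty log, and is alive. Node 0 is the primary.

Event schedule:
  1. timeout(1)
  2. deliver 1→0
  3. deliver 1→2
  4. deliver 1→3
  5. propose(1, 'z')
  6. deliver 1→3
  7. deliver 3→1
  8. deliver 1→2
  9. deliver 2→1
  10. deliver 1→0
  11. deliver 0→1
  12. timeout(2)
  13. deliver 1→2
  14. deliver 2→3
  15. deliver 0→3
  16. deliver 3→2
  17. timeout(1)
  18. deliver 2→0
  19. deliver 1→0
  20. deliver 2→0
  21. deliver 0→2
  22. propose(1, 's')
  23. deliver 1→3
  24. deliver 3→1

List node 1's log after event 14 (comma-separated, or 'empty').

step 1 timeout(1): 1={prim,v=1,log=-}
step 2 deliver 1→0: 0={back,v=1,log=-}
step 3 deliver 1→2: 2={back,v=1,log=-}
step 4 deliver 1→3: 3={back,v=1,log=-}
step 5 propose(1,'z'): —
step 6 deliver 1→3: 3={back,v=1,log=z}
step 7 deliver 3→1: —
step 8 deliver 1→2: 2={back,v=1,log=z}
step 9 deliver 2→1: 1={prim,v=1,log=z}
step 10 deliver 1→0: 0={back,v=1,log=z}
step 11 deliver 0→1: —
step 12 timeout(2): 2={prim,v=2,log=z}
step 13 deliver 1→2: —
step 14 deliver 2→3: 3={back,v=2,log=z}

z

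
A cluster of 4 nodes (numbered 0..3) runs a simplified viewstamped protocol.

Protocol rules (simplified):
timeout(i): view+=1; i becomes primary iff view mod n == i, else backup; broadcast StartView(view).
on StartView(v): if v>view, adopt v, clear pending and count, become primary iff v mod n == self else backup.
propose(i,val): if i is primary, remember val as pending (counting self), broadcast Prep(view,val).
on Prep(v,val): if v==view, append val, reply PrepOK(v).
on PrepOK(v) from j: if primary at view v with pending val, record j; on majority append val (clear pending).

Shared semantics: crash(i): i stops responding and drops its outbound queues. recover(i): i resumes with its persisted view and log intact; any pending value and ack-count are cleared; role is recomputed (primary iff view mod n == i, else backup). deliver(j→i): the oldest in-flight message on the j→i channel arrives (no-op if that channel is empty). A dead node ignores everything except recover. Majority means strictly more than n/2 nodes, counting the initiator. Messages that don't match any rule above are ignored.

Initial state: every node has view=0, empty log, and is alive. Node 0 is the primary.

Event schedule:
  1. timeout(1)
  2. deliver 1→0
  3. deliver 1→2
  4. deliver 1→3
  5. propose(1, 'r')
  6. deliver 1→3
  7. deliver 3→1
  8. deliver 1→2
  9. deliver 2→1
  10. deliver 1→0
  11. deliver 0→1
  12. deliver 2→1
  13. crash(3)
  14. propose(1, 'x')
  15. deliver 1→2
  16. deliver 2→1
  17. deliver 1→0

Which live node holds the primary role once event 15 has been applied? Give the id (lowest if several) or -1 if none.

1. timeout(1):  <1:prim v1 ->
2. deliver 1→0:  <0:back v1 ->
3. deliver 1→2:  <2:back v1 ->
4. deliver 1→3:  <3:back v1 ->
5. propose(1,'r'):  nop
6. deliver 1→3:  <3:back v1 r>
7. deliver 3→1:  nop
8. deliver 1→2:  <2:back v1 r>
9. deliver 2→1:  <1:prim v1 r>
10. deliver 1→0:  <0:back v1 r>
11. deliver 0→1:  nop
12. deliver 2→1:  nop
13. crash(3):  <3:✗back v1 r>
14. propose(1,'x'):  nop
15. deliver 1→2:  <2:back v1 r,x>

1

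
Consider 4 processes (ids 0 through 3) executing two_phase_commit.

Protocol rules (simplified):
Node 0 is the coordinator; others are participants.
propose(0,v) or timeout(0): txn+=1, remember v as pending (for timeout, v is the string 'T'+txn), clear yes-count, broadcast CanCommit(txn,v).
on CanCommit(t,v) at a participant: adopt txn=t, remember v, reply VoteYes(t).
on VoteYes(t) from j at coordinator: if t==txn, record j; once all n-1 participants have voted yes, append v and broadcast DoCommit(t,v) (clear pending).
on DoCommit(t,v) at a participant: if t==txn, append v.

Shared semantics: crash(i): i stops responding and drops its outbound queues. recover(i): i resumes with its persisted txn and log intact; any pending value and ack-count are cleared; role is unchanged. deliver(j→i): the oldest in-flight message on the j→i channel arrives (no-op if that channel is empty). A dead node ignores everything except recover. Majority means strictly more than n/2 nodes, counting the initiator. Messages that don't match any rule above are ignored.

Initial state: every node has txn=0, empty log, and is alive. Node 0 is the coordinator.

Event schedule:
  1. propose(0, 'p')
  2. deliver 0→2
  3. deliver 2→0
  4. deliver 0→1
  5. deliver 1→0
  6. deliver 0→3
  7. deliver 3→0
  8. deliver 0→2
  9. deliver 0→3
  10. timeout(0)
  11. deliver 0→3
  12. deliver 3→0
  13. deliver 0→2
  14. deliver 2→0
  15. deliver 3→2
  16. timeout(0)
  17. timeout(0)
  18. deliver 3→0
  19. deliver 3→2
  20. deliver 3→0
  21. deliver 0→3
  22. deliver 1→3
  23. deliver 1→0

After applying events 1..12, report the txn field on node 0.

step 1 propose(0,'p'): 0={coor,t=1,log=-}
step 2 deliver 0→2: 2={part,t=1,log=-}
step 3 deliver 2→0: —
step 4 deliver 0→1: 1={part,t=1,log=-}
step 5 deliver 1→0: —
step 6 deliver 0→3: 3={part,t=1,log=-}
step 7 deliver 3→0: 0={coor,t=1,log=p}
step 8 deliver 0→2: 2={part,t=1,log=p}
step 9 deliver 0→3: 3={part,t=1,log=p}
step 10 timeout(0): 0={coor,t=2,log=p}
step 11 deliver 0→3: 3={part,t=2,log=p}
step 12 deliver 3→0: —

2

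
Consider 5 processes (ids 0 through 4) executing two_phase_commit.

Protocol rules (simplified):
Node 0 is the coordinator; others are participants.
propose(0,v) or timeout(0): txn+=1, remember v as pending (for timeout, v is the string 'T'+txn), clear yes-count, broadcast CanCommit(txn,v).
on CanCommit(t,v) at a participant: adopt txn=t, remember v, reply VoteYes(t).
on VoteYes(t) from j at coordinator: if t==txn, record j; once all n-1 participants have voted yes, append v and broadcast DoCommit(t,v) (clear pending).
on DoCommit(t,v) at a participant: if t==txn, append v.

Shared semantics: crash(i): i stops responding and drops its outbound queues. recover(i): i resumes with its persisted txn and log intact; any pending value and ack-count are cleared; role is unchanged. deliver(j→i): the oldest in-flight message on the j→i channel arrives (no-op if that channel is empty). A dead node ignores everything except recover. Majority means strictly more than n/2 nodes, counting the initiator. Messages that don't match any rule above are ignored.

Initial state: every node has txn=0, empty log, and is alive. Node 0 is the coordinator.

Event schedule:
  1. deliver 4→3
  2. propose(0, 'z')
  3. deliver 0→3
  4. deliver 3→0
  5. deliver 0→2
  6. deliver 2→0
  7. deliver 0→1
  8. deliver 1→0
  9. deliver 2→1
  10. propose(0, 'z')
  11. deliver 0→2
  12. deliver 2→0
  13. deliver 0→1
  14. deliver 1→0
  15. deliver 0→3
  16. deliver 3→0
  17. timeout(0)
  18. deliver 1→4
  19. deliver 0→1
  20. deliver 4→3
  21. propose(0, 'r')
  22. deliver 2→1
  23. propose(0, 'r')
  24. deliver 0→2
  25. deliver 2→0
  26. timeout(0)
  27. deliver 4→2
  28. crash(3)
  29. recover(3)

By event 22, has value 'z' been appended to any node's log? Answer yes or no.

no

e1 deliver 4→3: ·
e2 propose(0,'z'): 0[coor,t=1,-]
e3 deliver 0→3: 3[part,t=1,-]
e4 deliver 3→0: ·
e5 deliver 0→2: 2[part,t=1,-]
e6 deliver 2→0: ·
e7 deliver 0→1: 1[part,t=1,-]
e8 deliver 1→0: ·
e9 deliver 2→1: ·
e10 propose(0,'z'): 0[coor,t=2,-]
e11 deliver 0→2: 2[part,t=2,-]
e12 deliver 2→0: ·
e13 deliver 0→1: 1[part,t=2,-]
e14 deliver 1→0: ·
e15 deliver 0→3: 3[part,t=2,-]
e16 deliver 3→0: ·
e17 timeout(0): 0[coor,t=3,-]
e18 deliver 1→4: ·
e19 deliver 0→1: 1[part,t=3,-]
e20 deliver 4→3: ·
e21 propose(0,'r'): 0[coor,t=4,-]
e22 deliver 2→1: ·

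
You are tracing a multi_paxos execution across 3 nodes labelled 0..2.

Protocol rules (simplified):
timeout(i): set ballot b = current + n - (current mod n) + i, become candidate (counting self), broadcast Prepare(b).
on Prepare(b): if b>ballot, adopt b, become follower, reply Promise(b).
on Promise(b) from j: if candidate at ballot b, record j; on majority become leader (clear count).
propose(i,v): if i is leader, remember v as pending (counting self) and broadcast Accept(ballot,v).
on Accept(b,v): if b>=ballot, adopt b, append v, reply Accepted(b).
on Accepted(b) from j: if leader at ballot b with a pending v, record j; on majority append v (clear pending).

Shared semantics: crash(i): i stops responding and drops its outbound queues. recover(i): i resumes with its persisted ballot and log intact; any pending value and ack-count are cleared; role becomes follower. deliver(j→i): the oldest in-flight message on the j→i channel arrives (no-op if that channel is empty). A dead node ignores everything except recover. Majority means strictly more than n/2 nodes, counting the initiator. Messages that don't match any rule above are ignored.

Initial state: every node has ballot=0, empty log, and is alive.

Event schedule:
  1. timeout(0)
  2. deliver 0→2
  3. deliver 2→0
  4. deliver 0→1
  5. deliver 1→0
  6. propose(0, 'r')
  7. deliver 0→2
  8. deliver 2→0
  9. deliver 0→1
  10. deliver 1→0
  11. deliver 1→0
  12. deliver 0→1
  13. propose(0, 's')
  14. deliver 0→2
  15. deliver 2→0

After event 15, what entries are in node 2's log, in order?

r,s

after 1 — timeout(0): n0:cand/b3/[-]
after 2 — deliver 0→2: n2:foll/b3/[-]
after 3 — deliver 2→0: n0:lead/b3/[-]
after 4 — deliver 0→1: n1:foll/b3/[-]
after 5 — deliver 1→0: ·
after 6 — propose(0,'r'): ·
after 7 — deliver 0→2: n2:foll/b3/[r]
after 8 — deliver 2→0: n0:lead/b3/[r]
after 9 — deliver 0→1: n1:foll/b3/[r]
after 10 — deliver 1→0: ·
after 11 — deliver 1→0: ·
after 12 — deliver 0→1: ·
after 13 — propose(0,'s'): ·
after 14 — deliver 0→2: n2:foll/b3/[r,s]
after 15 — deliver 2→0: n0:lead/b3/[r,s]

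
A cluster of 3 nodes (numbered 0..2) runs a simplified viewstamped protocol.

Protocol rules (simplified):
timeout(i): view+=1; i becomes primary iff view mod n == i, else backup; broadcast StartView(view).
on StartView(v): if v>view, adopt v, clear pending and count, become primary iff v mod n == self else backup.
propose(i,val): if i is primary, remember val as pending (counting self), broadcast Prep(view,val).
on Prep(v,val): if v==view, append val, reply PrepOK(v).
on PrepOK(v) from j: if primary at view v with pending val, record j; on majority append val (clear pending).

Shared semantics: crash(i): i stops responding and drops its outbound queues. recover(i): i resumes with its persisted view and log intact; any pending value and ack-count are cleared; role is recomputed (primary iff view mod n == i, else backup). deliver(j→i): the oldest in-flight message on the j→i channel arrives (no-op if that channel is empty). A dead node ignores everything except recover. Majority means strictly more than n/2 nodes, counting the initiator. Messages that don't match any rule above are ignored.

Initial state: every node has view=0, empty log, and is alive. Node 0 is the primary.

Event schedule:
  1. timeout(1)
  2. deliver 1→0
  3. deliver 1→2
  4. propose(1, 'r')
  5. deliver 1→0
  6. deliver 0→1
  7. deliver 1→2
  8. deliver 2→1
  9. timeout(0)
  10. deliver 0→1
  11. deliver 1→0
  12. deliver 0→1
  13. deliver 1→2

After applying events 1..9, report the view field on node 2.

step 1 timeout(1): 1={prim,v=1,log=-}
step 2 deliver 1→0: 0={back,v=1,log=-}
step 3 deliver 1→2: 2={back,v=1,log=-}
step 4 propose(1,'r'): —
step 5 deliver 1→0: 0={back,v=1,log=r}
step 6 deliver 0→1: 1={prim,v=1,log=r}
step 7 deliver 1→2: 2={back,v=1,log=r}
step 8 deliver 2→1: —
step 9 timeout(0): 0={back,v=2,log=r}

1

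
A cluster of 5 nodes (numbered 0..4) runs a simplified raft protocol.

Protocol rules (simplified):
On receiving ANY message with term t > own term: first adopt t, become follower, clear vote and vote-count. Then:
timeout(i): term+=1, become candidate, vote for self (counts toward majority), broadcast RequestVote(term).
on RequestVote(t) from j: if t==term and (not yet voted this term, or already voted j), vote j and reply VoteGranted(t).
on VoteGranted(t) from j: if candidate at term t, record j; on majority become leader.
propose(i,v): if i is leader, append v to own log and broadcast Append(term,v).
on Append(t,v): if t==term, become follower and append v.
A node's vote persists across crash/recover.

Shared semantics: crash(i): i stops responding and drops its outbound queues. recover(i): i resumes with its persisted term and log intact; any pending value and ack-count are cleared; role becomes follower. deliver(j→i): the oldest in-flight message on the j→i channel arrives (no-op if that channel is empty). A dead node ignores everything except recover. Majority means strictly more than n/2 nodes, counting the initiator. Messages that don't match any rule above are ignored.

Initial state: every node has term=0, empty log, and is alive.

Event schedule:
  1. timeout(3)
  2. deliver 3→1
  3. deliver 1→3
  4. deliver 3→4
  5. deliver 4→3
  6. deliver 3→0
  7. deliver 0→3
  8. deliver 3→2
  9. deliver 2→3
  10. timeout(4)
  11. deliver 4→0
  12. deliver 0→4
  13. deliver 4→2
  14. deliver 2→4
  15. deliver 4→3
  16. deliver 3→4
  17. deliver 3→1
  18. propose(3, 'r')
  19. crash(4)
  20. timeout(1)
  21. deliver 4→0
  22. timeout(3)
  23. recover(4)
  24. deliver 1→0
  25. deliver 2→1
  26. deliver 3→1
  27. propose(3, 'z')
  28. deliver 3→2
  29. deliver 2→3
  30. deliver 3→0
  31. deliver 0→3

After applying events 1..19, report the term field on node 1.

1

[1] timeout(3) → N3(cand t1 [-])
[2] deliver 3→1 → N1(foll t1 [-])
[3] deliver 1→3 → ∅
[4] deliver 3→4 → N4(foll t1 [-])
[5] deliver 4→3 → N3(lead t1 [-])
[6] deliver 3→0 → N0(foll t1 [-])
[7] deliver 0→3 → ∅
[8] deliver 3→2 → N2(foll t1 [-])
[9] deliver 2→3 → ∅
[10] timeout(4) → N4(cand t2 [-])
[11] deliver 4→0 → N0(foll t2 [-])
[12] deliver 0→4 → ∅
[13] deliver 4→2 → N2(foll t2 [-])
[14] deliver 2→4 → N4(lead t2 [-])
[15] deliver 4→3 → N3(foll t2 [-])
[16] deliver 3→4 → ∅
[17] deliver 3→1 → ∅
[18] propose(3,'r') → ∅
[19] crash(4) → N4(✗lead t2 [-])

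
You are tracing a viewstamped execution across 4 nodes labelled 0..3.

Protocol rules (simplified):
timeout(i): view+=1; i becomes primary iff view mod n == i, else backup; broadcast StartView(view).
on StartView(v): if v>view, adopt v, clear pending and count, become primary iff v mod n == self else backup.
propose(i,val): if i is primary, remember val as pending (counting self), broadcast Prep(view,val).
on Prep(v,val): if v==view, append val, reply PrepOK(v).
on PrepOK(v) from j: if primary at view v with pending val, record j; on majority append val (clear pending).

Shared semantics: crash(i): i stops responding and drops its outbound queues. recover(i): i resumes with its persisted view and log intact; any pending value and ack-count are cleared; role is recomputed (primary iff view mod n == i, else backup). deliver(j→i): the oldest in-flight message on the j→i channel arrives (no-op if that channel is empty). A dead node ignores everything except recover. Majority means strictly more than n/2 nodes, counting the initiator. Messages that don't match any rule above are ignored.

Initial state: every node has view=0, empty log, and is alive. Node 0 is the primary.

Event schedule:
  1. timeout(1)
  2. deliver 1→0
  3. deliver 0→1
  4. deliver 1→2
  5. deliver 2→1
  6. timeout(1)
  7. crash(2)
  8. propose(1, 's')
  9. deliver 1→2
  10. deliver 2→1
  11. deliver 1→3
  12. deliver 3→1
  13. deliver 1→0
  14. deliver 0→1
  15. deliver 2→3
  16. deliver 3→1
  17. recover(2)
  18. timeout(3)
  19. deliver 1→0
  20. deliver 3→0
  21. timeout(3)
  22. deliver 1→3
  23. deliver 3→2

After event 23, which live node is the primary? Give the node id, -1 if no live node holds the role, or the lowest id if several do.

[1] timeout(1) → N1(prim v1 [-])
[2] deliver 1→0 → N0(back v1 [-])
[3] deliver 0→1 → ∅
[4] deliver 1→2 → N2(back v1 [-])
[5] deliver 2→1 → ∅
[6] timeout(1) → N1(back v2 [-])
[7] crash(2) → N2(✗back v1 [-])
[8] propose(1,'s') → ∅
[9] deliver 1→2 → ∅
[10] deliver 2→1 → ∅
[11] deliver 1→3 → N3(back v1 [-])
[12] deliver 3→1 → ∅
[13] deliver 1→0 → N0(back v2 [-])
[14] deliver 0→1 → ∅
[15] deliver 2→3 → ∅
[16] deliver 3→1 → ∅
[17] recover(2) → N2(back v1 [-])
[18] timeout(3) → N3(back v2 [-])
[19] deliver 1→0 → ∅
[20] deliver 3→0 → ∅
[21] timeout(3) → N3(prim v3 [-])
[22] deliver 1→3 → ∅
[23] deliver 3→2 → N2(prim v2 [-])

2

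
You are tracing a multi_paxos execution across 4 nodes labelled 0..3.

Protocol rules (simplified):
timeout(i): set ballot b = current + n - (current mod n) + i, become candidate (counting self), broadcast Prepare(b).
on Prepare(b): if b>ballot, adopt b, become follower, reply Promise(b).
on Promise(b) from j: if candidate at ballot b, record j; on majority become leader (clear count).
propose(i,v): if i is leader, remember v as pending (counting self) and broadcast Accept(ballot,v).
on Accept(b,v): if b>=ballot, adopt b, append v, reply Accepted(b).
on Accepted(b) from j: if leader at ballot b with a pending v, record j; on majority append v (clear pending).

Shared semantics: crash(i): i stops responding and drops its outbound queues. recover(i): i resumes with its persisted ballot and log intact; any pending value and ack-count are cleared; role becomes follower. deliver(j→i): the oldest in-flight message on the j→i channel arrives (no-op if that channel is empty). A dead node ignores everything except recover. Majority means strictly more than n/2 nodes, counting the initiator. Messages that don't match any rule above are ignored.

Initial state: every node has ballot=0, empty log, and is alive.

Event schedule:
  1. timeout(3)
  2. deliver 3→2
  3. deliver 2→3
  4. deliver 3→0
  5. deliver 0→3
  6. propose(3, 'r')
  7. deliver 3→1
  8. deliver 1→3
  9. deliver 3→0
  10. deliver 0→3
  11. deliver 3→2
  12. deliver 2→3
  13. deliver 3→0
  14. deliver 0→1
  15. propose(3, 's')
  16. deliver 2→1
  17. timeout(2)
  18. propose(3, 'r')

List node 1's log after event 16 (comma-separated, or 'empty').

after 1 — timeout(3): n3:cand/b7/[-]
after 2 — deliver 3→2: n2:foll/b7/[-]
after 3 — deliver 2→3: ·
after 4 — deliver 3→0: n0:foll/b7/[-]
after 5 — deliver 0→3: n3:lead/b7/[-]
after 6 — propose(3,'r'): ·
after 7 — deliver 3→1: n1:foll/b7/[-]
after 8 — deliver 1→3: ·
after 9 — deliver 3→0: n0:foll/b7/[r]
after 10 — deliver 0→3: ·
after 11 — deliver 3→2: n2:foll/b7/[r]
after 12 — deliver 2→3: n3:lead/b7/[r]
after 13 — deliver 3→0: ·
after 14 — deliver 0→1: ·
after 15 — propose(3,'s'): ·
after 16 — deliver 2→1: ·

empty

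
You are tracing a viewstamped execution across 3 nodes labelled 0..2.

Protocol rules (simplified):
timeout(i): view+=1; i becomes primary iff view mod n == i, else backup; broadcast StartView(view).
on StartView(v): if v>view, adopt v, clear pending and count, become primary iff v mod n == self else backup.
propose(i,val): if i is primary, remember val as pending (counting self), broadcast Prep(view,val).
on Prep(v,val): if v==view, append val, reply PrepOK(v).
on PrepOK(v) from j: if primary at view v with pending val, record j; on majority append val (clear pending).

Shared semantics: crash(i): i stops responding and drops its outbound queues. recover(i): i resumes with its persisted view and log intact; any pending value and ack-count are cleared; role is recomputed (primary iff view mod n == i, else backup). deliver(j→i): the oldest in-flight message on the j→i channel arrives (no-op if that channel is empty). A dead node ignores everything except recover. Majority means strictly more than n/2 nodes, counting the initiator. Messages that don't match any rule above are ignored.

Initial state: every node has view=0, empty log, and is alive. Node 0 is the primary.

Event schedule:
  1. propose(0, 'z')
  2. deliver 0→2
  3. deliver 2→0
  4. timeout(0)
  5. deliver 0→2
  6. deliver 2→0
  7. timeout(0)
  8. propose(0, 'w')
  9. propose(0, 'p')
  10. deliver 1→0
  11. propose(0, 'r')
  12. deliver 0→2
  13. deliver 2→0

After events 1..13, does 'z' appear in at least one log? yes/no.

yes

after 1 — propose(0,'z'): ·
after 2 — deliver 0→2: n2:back/v0/[z]
after 3 — deliver 2→0: n0:prim/v0/[z]
after 4 — timeout(0): n0:back/v1/[z]
after 5 — deliver 0→2: n2:back/v1/[z]
after 6 — deliver 2→0: ·
after 7 — timeout(0): n0:back/v2/[z]
after 8 — propose(0,'w'): ·
after 9 — propose(0,'p'): ·
after 10 — deliver 1→0: ·
after 11 — propose(0,'r'): ·
after 12 — deliver 0→2: n2:prim/v2/[z]
after 13 — deliver 2→0: ·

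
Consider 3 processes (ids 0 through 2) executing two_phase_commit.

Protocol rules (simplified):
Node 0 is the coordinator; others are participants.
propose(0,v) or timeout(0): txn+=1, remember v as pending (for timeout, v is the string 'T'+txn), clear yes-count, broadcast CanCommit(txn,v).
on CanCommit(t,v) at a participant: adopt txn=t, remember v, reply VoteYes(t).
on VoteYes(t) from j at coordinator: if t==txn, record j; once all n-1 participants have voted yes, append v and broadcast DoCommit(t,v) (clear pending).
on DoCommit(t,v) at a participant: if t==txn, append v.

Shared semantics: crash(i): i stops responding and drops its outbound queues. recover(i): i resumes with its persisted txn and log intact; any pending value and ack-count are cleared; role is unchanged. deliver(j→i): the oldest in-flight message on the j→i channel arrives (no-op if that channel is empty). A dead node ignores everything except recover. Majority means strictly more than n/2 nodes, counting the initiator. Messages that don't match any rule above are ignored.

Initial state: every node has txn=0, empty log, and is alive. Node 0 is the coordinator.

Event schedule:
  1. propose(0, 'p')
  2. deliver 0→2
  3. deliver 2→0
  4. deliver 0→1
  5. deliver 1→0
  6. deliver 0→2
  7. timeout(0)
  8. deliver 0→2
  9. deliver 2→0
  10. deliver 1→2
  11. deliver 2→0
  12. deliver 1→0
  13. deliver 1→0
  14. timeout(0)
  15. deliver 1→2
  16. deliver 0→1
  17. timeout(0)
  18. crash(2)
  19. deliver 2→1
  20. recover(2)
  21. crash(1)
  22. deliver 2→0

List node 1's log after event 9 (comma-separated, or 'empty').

1. propose(0,'p'):  <0:coor t1 ->
2. deliver 0→2:  <2:part t1 ->
3. deliver 2→0:  nop
4. deliver 0→1:  <1:part t1 ->
5. deliver 1→0:  <0:coor t1 p>
6. deliver 0→2:  <2:part t1 p>
7. timeout(0):  <0:coor t2 p>
8. deliver 0→2:  <2:part t2 p>
9. deliver 2→0:  nop

empty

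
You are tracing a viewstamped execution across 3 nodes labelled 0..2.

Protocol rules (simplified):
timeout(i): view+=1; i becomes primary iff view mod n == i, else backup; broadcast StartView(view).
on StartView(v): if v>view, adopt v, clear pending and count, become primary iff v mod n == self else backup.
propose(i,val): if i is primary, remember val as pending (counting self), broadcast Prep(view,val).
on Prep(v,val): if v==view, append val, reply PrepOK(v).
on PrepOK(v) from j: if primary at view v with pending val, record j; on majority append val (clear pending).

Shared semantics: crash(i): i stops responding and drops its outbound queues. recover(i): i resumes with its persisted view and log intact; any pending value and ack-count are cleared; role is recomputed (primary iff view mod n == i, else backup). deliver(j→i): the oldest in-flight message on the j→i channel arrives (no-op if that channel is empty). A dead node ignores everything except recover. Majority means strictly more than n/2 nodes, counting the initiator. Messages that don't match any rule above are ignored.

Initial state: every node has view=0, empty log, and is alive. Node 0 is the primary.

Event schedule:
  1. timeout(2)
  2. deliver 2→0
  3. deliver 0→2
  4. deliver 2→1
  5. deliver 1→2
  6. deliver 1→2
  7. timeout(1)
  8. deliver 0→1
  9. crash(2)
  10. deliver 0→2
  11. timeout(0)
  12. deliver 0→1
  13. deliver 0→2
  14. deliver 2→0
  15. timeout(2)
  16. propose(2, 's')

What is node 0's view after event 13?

after 1 — timeout(2): n2:back/v1/[-]
after 2 — deliver 2→0: n0:back/v1/[-]
after 3 — deliver 0→2: ·
after 4 — deliver 2→1: n1:prim/v1/[-]
after 5 — deliver 1→2: ·
after 6 — deliver 1→2: ·
after 7 — timeout(1): n1:back/v2/[-]
after 8 — deliver 0→1: ·
after 9 — crash(2): n2:✗back/v1/[-]
after 10 — deliver 0→2: ·
after 11 — timeout(0): n0:back/v2/[-]
after 12 — deliver 0→1: ·
after 13 — deliver 0→2: ·

2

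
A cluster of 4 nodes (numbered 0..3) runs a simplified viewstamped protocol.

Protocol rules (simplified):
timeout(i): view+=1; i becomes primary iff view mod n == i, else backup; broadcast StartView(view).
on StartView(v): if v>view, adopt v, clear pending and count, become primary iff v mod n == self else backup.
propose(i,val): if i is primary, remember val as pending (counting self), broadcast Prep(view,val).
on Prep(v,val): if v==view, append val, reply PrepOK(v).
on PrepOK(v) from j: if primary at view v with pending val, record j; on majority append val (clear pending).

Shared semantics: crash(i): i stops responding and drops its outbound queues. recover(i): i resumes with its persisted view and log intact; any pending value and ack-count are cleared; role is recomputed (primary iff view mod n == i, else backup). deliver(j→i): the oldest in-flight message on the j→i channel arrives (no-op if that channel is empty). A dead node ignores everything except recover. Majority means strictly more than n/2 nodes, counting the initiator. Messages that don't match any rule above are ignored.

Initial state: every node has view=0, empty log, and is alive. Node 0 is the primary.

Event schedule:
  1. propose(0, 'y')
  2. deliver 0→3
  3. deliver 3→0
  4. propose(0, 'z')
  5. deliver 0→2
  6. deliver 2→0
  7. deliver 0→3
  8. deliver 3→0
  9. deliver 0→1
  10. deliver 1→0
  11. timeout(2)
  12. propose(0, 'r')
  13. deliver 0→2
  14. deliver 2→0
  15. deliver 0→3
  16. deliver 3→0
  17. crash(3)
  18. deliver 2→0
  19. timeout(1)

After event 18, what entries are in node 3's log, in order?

[1] propose(0,'y') → ∅
[2] deliver 0→3 → N3(back v0 [y])
[3] deliver 3→0 → ∅
[4] propose(0,'z') → ∅
[5] deliver 0→2 → N2(back v0 [y])
[6] deliver 2→0 → ∅
[7] deliver 0→3 → N3(back v0 [y,z])
[8] deliver 3→0 → N0(prim v0 [z])
[9] deliver 0→1 → N1(back v0 [y])
[10] deliver 1→0 → ∅
[11] timeout(2) → N2(back v1 [y])
[12] propose(0,'r') → ∅
[13] deliver 0→2 → ∅
[14] deliver 2→0 → N0(back v1 [z])
[15] deliver 0→3 → N3(back v0 [y,z,r])
[16] deliver 3→0 → ∅
[17] crash(3) → N3(✗back v0 [y,z,r])
[18] deliver 2→0 → ∅

y,z,r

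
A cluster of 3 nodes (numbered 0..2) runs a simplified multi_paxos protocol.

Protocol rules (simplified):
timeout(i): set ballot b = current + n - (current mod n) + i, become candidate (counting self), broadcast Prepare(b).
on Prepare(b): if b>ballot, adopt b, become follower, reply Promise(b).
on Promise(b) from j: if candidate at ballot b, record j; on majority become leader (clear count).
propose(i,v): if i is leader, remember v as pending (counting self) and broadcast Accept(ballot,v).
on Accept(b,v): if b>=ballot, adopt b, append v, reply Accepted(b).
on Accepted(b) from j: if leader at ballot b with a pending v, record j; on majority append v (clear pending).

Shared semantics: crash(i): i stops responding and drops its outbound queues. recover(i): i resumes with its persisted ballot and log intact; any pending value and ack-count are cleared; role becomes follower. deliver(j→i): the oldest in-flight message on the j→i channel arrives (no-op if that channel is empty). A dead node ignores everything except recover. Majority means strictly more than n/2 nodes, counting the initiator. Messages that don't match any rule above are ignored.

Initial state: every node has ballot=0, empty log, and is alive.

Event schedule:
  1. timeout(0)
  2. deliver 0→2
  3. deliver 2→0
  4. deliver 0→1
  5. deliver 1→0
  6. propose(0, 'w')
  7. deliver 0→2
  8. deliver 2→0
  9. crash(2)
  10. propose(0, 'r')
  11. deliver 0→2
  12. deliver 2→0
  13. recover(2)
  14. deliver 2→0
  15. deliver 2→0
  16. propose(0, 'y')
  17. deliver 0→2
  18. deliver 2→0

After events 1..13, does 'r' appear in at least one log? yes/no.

step 1 timeout(0): 0={cand,b=3,log=-}
step 2 deliver 0→2: 2={foll,b=3,log=-}
step 3 deliver 2→0: 0={lead,b=3,log=-}
step 4 deliver 0→1: 1={foll,b=3,log=-}
step 5 deliver 1→0: —
step 6 propose(0,'w'): —
step 7 deliver 0→2: 2={foll,b=3,log=w}
step 8 deliver 2→0: 0={lead,b=3,log=w}
step 9 crash(2): 2={✗foll,b=3,log=w}
step 10 propose(0,'r'): —
step 11 deliver 0→2: —
step 12 deliver 2→0: —
step 13 recover(2): 2={foll,b=3,log=w}

no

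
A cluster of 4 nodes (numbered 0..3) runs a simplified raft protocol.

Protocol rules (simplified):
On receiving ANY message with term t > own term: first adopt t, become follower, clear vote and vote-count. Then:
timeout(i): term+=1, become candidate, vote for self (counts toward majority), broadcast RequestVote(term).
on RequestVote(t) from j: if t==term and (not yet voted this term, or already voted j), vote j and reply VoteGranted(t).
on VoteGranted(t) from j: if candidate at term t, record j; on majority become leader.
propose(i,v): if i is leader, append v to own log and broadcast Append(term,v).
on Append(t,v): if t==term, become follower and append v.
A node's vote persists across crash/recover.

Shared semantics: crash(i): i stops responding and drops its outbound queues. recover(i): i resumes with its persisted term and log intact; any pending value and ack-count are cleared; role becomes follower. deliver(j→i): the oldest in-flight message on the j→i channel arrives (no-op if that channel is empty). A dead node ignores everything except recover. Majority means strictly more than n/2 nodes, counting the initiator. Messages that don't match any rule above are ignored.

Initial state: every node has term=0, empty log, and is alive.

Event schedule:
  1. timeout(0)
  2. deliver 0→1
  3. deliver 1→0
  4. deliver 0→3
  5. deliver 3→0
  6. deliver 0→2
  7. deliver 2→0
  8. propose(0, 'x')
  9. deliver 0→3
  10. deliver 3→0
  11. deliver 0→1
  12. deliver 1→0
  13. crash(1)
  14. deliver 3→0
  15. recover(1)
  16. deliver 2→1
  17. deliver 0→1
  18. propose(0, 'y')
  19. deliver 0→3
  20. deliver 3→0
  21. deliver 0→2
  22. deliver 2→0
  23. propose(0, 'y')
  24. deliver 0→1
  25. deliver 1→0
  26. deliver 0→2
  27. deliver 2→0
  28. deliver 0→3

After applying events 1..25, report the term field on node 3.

1

step 1 timeout(0): 0={cand,t=1,log=-}
step 2 deliver 0→1: 1={foll,t=1,log=-}
step 3 deliver 1→0: —
step 4 deliver 0→3: 3={foll,t=1,log=-}
step 5 deliver 3→0: 0={lead,t=1,log=-}
step 6 deliver 0→2: 2={foll,t=1,log=-}
step 7 deliver 2→0: —
step 8 propose(0,'x'): 0={lead,t=1,log=x}
step 9 deliver 0→3: 3={foll,t=1,log=x}
step 10 deliver 3→0: —
step 11 deliver 0→1: 1={foll,t=1,log=x}
step 12 deliver 1→0: —
step 13 crash(1): 1={✗foll,t=1,log=x}
step 14 deliver 3→0: —
step 15 recover(1): 1={foll,t=1,log=x}
step 16 deliver 2→1: —
step 17 deliver 0→1: —
step 18 propose(0,'y'): 0={lead,t=1,log=x,y}
step 19 deliver 0→3: 3={foll,t=1,log=x,y}
step 20 deliver 3→0: —
step 21 deliver 0→2: 2={foll,t=1,log=x}
step 22 deliver 2→0: —
step 23 propose(0,'y'): 0={lead,t=1,log=x,y,y}
step 24 deliver 0→1: 1={foll,t=1,log=x,y}
step 25 deliver 1→0: —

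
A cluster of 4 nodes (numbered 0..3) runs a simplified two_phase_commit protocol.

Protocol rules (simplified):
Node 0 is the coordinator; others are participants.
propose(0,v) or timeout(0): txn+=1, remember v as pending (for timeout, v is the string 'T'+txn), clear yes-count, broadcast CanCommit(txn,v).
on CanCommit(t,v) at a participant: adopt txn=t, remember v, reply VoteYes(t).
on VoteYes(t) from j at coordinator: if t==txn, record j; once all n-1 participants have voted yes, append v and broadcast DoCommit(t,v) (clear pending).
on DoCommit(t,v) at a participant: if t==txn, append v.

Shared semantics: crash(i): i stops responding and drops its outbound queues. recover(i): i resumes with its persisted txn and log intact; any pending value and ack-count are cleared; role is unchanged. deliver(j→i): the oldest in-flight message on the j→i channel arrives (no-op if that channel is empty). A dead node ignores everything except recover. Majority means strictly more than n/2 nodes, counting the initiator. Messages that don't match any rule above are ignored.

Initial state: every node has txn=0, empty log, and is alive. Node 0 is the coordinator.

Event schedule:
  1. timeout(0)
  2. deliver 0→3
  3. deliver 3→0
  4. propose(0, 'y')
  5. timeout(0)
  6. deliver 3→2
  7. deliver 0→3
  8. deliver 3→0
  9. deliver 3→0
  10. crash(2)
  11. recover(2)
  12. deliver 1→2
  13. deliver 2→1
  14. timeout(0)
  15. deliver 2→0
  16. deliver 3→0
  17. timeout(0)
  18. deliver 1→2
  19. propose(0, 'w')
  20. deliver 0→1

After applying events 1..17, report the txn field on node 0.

1. timeout(0):  <0:coor t1 ->
2. deliver 0→3:  <3:part t1 ->
3. deliver 3→0:  nop
4. propose(0,'y'):  <0:coor t2 ->
5. timeout(0):  <0:coor t3 ->
6. deliver 3→2:  nop
7. deliver 0→3:  <3:part t2 ->
8. deliver 3→0:  nop
9. deliver 3→0:  nop
10. crash(2):  <2:✗part t0 ->
11. recover(2):  <2:part t0 ->
12. deliver 1→2:  nop
13. deliver 2→1:  nop
14. timeout(0):  <0:coor t4 ->
15. deliver 2→0:  nop
16. deliver 3→0:  nop
17. timeout(0):  <0:coor t5 ->

5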